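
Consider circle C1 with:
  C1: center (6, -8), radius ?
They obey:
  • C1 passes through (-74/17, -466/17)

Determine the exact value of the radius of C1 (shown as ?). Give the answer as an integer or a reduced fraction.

1. [C1∋P]  r_C1² − 484 = 0  ⇒  r_C1 = 22 (r>0 drops 1)

22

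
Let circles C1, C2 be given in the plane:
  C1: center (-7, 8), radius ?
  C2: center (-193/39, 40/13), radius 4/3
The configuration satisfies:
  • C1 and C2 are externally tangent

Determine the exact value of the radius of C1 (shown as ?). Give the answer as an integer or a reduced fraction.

4

1. [ext C1·C2]  r_C1² + (8/3)r_C1 − 80/3 = 0  ⇒  r_C1 = 4 (r>0 drops 1)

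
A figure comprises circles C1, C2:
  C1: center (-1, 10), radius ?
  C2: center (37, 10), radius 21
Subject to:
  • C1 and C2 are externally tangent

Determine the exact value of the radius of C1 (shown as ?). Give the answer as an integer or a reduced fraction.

17

1. [ext C1·C2]  r_C1² + 42r_C1 − 1003 = 0  ⇒  r_C1 = 17 (r>0 drops 1)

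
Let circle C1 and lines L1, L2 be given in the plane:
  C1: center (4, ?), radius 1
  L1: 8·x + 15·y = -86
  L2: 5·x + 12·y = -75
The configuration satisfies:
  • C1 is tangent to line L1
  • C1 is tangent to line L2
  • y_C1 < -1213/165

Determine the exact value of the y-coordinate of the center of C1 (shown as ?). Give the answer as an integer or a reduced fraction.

-9

1. [C1‖L1]  y_C1² + (236/15)y_C1 + 303/5 = 0  ⇒  y_C1 = -9 or -101/15
2. [C1‖L2]  y_C1² + (95/6)y_C1 + 123/2 = 0  ⇒  y_C1 = -9 or -41/6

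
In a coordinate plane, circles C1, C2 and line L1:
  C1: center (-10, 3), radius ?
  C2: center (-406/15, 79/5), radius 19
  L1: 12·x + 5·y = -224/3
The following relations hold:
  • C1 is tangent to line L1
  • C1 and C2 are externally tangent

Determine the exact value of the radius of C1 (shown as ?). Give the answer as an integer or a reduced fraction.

7/3

1. [C1‖L1]  r_C1² − 49/9 = 0  ⇒  r_C1 = 7/3 (r>0 drops 1)
2. [ext C1·C2]  r_C1² + 38r_C1 − 847/9 = 0  ⇒  r_C1 = 7/3 (r>0 drops 1)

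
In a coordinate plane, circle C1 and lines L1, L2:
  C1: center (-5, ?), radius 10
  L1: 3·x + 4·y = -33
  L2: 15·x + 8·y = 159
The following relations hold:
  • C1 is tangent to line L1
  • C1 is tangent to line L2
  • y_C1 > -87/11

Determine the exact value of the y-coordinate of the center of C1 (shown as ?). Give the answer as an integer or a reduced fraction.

1. [C1‖L1]  y_C1² + 9y_C1 − 136 = 0  ⇒  y_C1 = -17 or 8
2. [C1‖L2]  y_C1² − (117/2)y_C1 + 404 = 0  ⇒  y_C1 = 8 or 101/2

8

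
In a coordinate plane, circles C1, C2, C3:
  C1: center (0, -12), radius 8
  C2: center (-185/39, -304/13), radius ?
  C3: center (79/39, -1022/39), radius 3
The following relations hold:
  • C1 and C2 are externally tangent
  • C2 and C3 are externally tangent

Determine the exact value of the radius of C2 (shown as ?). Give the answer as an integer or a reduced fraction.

1. [ext C1·C2]  r_C2² + 16r_C2 − 793/9 = 0  ⇒  r_C2 = 13/3 (r>0 drops 1)
2. [ext C2·C3]  r_C2² + 6r_C2 − 403/9 = 0  ⇒  r_C2 = 13/3 (r>0 drops 1)

13/3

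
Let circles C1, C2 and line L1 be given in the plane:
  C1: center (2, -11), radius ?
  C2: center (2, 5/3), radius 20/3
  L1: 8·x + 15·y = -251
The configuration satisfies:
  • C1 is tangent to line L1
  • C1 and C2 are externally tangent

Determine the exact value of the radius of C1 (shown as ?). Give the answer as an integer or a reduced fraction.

6

1. [C1‖L1]  r_C1² − 36 = 0  ⇒  r_C1 = 6 (r>0 drops 1)
2. [ext C1·C2]  r_C1² + (40/3)r_C1 − 116 = 0  ⇒  r_C1 = 6 (r>0 drops 1)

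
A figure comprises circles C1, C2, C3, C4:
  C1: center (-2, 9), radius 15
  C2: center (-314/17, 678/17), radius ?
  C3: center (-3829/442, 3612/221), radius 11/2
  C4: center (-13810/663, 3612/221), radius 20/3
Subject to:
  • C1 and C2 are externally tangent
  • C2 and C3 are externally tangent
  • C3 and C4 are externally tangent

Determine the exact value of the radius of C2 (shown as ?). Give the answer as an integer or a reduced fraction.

20

1. [ext C1·C2]  r_C2² + 30r_C2 − 1000 = 0  ⇒  r_C2 = 20 (r>0 drops 1)
2. [ext C2·C3]  r_C2² + 11r_C2 − 620 = 0  ⇒  r_C2 = 20 (r>0 drops 1)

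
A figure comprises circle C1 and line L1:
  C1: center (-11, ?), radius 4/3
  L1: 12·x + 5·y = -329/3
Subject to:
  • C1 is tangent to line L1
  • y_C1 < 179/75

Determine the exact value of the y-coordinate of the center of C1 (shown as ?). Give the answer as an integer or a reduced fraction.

1

1. [C1‖L1]  y_C1² − (134/15)y_C1 + 119/15 = 0  ⇒  y_C1 = 1 or 119/15
2. given y_C1 < 179/75: keep 1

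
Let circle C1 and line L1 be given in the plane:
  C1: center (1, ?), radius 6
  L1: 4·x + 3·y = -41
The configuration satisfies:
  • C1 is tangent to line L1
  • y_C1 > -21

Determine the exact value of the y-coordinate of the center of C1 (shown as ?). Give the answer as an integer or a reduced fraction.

1. [C1‖L1]  y_C1² + 30y_C1 + 125 = 0  ⇒  y_C1 = -25 or -5
2. given y_C1 > -21: keep -5

-5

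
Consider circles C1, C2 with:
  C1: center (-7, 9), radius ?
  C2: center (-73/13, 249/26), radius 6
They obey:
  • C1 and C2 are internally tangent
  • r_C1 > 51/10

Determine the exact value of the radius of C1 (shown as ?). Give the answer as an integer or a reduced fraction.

15/2

1. [int C1,C2]  r_C1² − 12r_C1 + 135/4 = 0  ⇒  r_C1 = 9/2 or 15/2
2. given r_C1 > 51/10: keep 15/2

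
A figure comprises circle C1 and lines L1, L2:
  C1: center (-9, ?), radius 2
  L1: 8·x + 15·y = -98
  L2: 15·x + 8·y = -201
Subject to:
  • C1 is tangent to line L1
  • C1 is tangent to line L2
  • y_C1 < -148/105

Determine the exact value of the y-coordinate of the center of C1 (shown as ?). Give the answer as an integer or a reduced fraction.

1. [C1‖L1]  y_C1² + (52/15)y_C1 − 32/15 = 0  ⇒  y_C1 = -4 or 8/15
2. [C1‖L2]  y_C1² + (33/2)y_C1 + 50 = 0  ⇒  y_C1 = -25/2 or -4

-4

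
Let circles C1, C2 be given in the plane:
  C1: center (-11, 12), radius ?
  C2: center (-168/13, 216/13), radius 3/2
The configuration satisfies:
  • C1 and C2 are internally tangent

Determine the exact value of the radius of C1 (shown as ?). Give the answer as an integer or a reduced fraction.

13/2

1. [int C1,C2]  r_C1² − 3r_C1 − 91/4 = 0  ⇒  r_C1 = 13/2 (r>0 drops 1)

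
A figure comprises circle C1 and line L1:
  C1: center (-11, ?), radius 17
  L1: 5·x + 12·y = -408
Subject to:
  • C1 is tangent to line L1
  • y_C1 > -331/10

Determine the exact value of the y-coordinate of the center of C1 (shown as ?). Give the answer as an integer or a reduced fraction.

1. [C1‖L1]  y_C1² + (353/6)y_C1 + 3157/6 = 0  ⇒  y_C1 = -287/6 or -11
2. given y_C1 > -331/10: keep -11

-11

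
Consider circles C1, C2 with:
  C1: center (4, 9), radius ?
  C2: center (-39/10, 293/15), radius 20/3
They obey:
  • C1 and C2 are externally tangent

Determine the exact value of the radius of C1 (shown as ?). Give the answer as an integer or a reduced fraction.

13/2

1. [ext C1·C2]  r_C1² + (40/3)r_C1 − 1547/12 = 0  ⇒  r_C1 = 13/2 (r>0 drops 1)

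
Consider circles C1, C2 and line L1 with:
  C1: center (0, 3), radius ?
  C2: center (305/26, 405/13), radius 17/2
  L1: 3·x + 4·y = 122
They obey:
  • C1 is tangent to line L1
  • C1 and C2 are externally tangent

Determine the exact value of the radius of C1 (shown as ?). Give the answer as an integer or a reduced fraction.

22

1. [C1‖L1]  r_C1² − 484 = 0  ⇒  r_C1 = 22 (r>0 drops 1)
2. [ext C1·C2]  r_C1² + 17r_C1 − 858 = 0  ⇒  r_C1 = 22 (r>0 drops 1)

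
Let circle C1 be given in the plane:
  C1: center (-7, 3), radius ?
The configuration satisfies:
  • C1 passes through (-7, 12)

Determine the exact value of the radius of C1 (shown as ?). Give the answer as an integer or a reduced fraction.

1. [C1∋P]  r_C1² − 81 = 0  ⇒  r_C1 = 9 (r>0 drops 1)

9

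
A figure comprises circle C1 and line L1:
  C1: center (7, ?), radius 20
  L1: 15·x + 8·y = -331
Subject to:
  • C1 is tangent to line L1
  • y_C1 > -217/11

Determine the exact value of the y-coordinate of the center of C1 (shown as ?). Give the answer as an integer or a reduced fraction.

1. [C1‖L1]  y_C1² + 109y_C1 + 1164 = 0  ⇒  y_C1 = -97 or -12
2. given y_C1 > -217/11: keep -12

-12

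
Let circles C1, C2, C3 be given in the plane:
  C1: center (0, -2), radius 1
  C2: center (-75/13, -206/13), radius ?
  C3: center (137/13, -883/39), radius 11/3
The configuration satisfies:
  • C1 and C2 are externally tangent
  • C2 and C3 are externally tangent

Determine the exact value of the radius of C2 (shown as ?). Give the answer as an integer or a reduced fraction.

14

1. [ext C1·C2]  r_C2² + 2r_C2 − 224 = 0  ⇒  r_C2 = 14 (r>0 drops 1)
2. [ext C2·C3]  r_C2² + (22/3)r_C2 − 896/3 = 0  ⇒  r_C2 = 14 (r>0 drops 1)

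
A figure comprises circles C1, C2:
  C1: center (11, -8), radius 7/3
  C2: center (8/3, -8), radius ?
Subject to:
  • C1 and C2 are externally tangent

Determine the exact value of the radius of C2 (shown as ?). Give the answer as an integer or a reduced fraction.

6

1. [ext C1·C2]  r_C2² + (14/3)r_C2 − 64 = 0  ⇒  r_C2 = 6 (r>0 drops 1)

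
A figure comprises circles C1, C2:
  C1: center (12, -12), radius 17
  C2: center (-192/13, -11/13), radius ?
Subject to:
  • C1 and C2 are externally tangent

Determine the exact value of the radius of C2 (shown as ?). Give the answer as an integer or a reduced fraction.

1. [ext C1·C2]  r_C2² + 34r_C2 − 552 = 0  ⇒  r_C2 = 12 (r>0 drops 1)

12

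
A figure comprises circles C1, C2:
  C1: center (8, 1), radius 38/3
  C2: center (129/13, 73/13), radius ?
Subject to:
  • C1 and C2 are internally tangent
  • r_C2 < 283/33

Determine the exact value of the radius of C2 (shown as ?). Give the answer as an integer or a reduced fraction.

1. [int C1,C2]  r_C2² − (76/3)r_C2 + 1219/9 = 0  ⇒  r_C2 = 23/3 or 53/3
2. given r_C2 < 283/33: keep 23/3

23/3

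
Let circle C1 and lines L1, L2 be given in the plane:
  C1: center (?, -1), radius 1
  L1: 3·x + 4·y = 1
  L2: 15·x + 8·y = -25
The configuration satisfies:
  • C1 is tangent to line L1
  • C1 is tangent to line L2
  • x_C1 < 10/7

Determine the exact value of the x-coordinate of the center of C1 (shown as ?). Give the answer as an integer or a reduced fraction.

0

1. [C1‖L1]  x_C1² − (10/3)x_C1 = 0  ⇒  x_C1 = 0 or 10/3
2. [C1‖L2]  x_C1² + (34/15)x_C1 = 0  ⇒  x_C1 = -34/15 or 0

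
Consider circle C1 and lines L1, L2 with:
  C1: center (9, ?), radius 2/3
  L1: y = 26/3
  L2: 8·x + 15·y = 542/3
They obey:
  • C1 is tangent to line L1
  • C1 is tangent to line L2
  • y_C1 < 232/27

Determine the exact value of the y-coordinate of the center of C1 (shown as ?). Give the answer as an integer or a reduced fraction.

1. [C1‖L1]  y_C1² − (52/3)y_C1 + 224/3 = 0  ⇒  y_C1 = 8 or 28/3
2. [C1‖L2]  y_C1² − (652/45)y_C1 + 2336/45 = 0  ⇒  y_C1 = 292/45 or 8

8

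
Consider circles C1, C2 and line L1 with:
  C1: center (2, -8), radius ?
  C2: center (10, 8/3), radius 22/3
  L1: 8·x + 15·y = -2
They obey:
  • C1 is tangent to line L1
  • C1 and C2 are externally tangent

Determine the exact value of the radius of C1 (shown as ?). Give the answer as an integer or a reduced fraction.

6

1. [C1‖L1]  r_C1² − 36 = 0  ⇒  r_C1 = 6 (r>0 drops 1)
2. [ext C1·C2]  r_C1² + (44/3)r_C1 − 124 = 0  ⇒  r_C1 = 6 (r>0 drops 1)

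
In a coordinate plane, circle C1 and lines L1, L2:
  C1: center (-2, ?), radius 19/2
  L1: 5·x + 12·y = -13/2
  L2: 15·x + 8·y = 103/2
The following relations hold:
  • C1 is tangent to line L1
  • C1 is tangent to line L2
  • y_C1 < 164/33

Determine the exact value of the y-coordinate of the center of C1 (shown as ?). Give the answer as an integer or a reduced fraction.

-10

1. [C1‖L1]  y_C1² − (7/12)y_C1 − 635/6 = 0  ⇒  y_C1 = -10 or 127/12
2. [C1‖L2]  y_C1² − (163/8)y_C1 − 1215/4 = 0  ⇒  y_C1 = -10 or 243/8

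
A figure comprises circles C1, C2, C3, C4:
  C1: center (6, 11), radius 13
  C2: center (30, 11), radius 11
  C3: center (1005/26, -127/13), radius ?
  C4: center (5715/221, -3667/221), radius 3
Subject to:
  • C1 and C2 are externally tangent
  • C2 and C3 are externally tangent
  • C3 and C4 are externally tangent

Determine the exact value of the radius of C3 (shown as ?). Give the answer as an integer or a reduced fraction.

23/2

1. [ext C2·C3]  r_C3² + 22r_C3 − 1541/4 = 0  ⇒  r_C3 = 23/2 (r>0 drops 1)
2. [ext C3·C4]  r_C3² + 6r_C3 − 805/4 = 0  ⇒  r_C3 = 23/2 (r>0 drops 1)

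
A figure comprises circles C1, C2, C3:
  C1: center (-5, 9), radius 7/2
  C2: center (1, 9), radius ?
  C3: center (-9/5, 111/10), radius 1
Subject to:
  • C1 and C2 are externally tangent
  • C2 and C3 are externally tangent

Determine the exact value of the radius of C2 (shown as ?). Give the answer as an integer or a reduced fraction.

5/2

1. [ext C1·C2]  r_C2² + 7r_C2 − 95/4 = 0  ⇒  r_C2 = 5/2 (r>0 drops 1)
2. [ext C2·C3]  r_C2² + 2r_C2 − 45/4 = 0  ⇒  r_C2 = 5/2 (r>0 drops 1)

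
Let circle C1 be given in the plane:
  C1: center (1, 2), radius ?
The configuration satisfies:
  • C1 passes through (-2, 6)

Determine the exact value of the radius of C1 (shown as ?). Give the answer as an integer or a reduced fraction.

5

1. [C1∋P]  r_C1² − 25 = 0  ⇒  r_C1 = 5 (r>0 drops 1)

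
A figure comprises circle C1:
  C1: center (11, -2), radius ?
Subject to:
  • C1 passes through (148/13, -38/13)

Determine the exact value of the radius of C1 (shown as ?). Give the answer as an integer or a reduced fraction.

1

1. [C1∋P]  r_C1² − 1 = 0  ⇒  r_C1 = 1 (r>0 drops 1)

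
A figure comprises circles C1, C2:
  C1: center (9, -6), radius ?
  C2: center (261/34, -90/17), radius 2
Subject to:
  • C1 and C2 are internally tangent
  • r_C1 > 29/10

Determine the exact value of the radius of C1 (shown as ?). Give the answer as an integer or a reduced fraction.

1. [int C1,C2]  r_C1² − 4r_C1 + 7/4 = 0  ⇒  r_C1 = 1/2 or 7/2
2. given r_C1 > 29/10: keep 7/2

7/2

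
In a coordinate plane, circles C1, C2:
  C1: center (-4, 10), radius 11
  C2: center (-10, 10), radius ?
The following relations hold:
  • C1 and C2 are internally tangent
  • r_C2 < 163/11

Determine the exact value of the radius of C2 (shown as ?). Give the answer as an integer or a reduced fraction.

5

1. [int C1,C2]  r_C2² − 22r_C2 + 85 = 0  ⇒  r_C2 = 5 or 17
2. given r_C2 < 163/11: keep 5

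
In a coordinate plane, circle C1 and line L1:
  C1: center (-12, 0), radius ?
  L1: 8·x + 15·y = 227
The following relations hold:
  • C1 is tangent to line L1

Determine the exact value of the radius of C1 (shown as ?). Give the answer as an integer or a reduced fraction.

19

1. [C1‖L1]  r_C1² − 361 = 0  ⇒  r_C1 = 19 (r>0 drops 1)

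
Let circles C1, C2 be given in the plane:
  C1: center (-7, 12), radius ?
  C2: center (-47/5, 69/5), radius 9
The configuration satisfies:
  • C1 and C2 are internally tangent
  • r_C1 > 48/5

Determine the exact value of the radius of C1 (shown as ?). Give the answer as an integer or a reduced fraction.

12

1. [int C1,C2]  r_C1² − 18r_C1 + 72 = 0  ⇒  r_C1 = 6 or 12
2. given r_C1 > 48/5: keep 12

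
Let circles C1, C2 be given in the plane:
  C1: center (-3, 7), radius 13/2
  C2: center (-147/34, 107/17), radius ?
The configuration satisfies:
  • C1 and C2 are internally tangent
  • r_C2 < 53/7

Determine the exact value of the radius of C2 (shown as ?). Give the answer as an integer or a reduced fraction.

5

1. [int C1,C2]  r_C2² − 13r_C2 + 40 = 0  ⇒  r_C2 = 5 or 8
2. given r_C2 < 53/7: keep 5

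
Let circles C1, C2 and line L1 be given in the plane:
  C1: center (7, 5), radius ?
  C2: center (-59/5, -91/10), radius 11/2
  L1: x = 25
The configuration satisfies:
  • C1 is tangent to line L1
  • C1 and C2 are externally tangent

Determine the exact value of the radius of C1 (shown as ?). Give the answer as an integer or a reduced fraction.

1. [C1‖L1]  r_C1² − 324 = 0  ⇒  r_C1 = 18 (r>0 drops 1)
2. [ext C1·C2]  r_C1² + 11r_C1 − 522 = 0  ⇒  r_C1 = 18 (r>0 drops 1)

18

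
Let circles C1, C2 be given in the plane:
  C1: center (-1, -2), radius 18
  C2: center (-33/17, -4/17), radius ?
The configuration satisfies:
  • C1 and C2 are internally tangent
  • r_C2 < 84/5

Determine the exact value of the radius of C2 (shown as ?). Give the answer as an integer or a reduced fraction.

1. [int C1,C2]  r_C2² − 36r_C2 + 320 = 0  ⇒  r_C2 = 16 or 20
2. given r_C2 < 84/5: keep 16

16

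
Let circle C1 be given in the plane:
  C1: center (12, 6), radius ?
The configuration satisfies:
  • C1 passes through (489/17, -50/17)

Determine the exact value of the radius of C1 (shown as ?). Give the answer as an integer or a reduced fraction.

1. [C1∋P]  r_C1² − 361 = 0  ⇒  r_C1 = 19 (r>0 drops 1)

19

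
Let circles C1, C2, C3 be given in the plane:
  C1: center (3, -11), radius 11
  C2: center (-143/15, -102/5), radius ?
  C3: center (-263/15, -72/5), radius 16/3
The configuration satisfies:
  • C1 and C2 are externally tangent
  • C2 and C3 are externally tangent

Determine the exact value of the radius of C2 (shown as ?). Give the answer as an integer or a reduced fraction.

1. [ext C1·C2]  r_C2² + 22r_C2 − 1120/9 = 0  ⇒  r_C2 = 14/3 (r>0 drops 1)
2. [ext C2·C3]  r_C2² + (32/3)r_C2 − 644/9 = 0  ⇒  r_C2 = 14/3 (r>0 drops 1)

14/3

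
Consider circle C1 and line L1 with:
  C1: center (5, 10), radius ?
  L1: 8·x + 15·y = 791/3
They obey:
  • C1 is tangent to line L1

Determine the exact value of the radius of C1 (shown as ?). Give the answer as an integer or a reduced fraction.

1. [C1‖L1]  r_C1² − 169/9 = 0  ⇒  r_C1 = 13/3 (r>0 drops 1)

13/3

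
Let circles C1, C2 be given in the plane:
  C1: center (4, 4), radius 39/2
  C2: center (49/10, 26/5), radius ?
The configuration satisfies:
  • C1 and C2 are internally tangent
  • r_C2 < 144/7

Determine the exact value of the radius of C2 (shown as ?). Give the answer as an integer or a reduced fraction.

18

1. [int C1,C2]  r_C2² − 39r_C2 + 378 = 0  ⇒  r_C2 = 18 or 21
2. given r_C2 < 144/7: keep 18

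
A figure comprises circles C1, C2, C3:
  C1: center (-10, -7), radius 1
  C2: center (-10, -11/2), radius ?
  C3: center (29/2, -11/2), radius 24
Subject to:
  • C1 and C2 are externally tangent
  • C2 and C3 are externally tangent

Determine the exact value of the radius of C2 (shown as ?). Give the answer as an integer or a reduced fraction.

1. [ext C1·C2]  r_C2² + 2r_C2 − 5/4 = 0  ⇒  r_C2 = 1/2 (r>0 drops 1)
2. [ext C2·C3]  r_C2² + 48r_C2 − 97/4 = 0  ⇒  r_C2 = 1/2 (r>0 drops 1)

1/2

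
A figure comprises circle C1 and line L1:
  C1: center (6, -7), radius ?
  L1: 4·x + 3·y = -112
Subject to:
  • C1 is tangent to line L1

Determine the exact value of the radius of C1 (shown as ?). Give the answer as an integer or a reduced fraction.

23

1. [C1‖L1]  r_C1² − 529 = 0  ⇒  r_C1 = 23 (r>0 drops 1)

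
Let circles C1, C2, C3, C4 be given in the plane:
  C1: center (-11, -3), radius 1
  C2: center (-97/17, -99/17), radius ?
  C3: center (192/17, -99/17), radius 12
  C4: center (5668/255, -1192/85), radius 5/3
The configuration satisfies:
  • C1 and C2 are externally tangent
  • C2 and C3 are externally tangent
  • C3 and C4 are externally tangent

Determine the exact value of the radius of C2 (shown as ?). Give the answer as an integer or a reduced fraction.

1. [ext C1·C2]  r_C2² + 2r_C2 − 35 = 0  ⇒  r_C2 = 5 (r>0 drops 1)
2. [ext C2·C3]  r_C2² + 24r_C2 − 145 = 0  ⇒  r_C2 = 5 (r>0 drops 1)

5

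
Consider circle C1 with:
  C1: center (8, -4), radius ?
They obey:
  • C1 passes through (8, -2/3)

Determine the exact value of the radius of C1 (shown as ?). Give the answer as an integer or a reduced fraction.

1. [C1∋P]  r_C1² − 100/9 = 0  ⇒  r_C1 = 10/3 (r>0 drops 1)

10/3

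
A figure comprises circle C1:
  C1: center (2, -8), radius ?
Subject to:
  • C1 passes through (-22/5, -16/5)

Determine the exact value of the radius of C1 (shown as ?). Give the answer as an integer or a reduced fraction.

8

1. [C1∋P]  r_C1² − 64 = 0  ⇒  r_C1 = 8 (r>0 drops 1)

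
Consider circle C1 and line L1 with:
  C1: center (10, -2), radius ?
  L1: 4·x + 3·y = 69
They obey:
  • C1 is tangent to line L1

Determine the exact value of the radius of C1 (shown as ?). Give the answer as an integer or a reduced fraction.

1. [C1‖L1]  r_C1² − 49 = 0  ⇒  r_C1 = 7 (r>0 drops 1)

7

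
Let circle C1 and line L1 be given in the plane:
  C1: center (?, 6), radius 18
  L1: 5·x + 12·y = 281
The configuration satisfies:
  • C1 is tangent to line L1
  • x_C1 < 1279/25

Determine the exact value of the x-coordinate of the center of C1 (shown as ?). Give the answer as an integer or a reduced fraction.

1. [C1‖L1]  x_C1² − (418/5)x_C1 − 443 = 0  ⇒  x_C1 = -5 or 443/5
2. given x_C1 < 1279/25: keep -5

-5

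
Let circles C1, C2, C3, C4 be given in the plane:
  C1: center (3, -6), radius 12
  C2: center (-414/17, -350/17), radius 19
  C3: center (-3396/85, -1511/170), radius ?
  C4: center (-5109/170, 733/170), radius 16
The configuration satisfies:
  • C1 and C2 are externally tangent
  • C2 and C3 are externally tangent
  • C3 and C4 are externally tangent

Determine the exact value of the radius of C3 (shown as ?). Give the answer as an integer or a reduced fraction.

1. [ext C2·C3]  r_C3² + 38r_C3 − 77/4 = 0  ⇒  r_C3 = 1/2 (r>0 drops 1)
2. [ext C3·C4]  r_C3² + 32r_C3 − 65/4 = 0  ⇒  r_C3 = 1/2 (r>0 drops 1)

1/2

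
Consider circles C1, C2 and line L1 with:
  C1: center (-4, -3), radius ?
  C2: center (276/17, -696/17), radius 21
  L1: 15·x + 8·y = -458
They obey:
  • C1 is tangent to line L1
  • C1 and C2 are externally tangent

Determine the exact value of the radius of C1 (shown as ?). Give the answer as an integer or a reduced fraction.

1. [C1‖L1]  r_C1² − 484 = 0  ⇒  r_C1 = 22 (r>0 drops 1)
2. [ext C1·C2]  r_C1² + 42r_C1 − 1408 = 0  ⇒  r_C1 = 22 (r>0 drops 1)

22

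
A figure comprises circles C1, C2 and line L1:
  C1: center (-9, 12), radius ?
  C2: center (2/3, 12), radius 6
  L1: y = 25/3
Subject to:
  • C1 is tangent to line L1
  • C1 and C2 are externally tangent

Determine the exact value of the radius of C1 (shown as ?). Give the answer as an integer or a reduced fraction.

1. [C1‖L1]  r_C1² − 121/9 = 0  ⇒  r_C1 = 11/3 (r>0 drops 1)
2. [ext C1·C2]  r_C1² + 12r_C1 − 517/9 = 0  ⇒  r_C1 = 11/3 (r>0 drops 1)

11/3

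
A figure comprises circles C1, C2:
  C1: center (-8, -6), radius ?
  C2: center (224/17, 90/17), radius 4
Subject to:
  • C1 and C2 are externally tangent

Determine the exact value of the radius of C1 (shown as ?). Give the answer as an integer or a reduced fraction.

1. [ext C1·C2]  r_C1² + 8r_C1 − 560 = 0  ⇒  r_C1 = 20 (r>0 drops 1)

20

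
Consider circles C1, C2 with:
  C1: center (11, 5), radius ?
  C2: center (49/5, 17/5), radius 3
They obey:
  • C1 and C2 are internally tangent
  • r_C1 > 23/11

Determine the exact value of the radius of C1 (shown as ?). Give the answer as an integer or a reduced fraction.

5

1. [int C1,C2]  r_C1² − 6r_C1 + 5 = 0  ⇒  r_C1 = 1 or 5
2. given r_C1 > 23/11: keep 5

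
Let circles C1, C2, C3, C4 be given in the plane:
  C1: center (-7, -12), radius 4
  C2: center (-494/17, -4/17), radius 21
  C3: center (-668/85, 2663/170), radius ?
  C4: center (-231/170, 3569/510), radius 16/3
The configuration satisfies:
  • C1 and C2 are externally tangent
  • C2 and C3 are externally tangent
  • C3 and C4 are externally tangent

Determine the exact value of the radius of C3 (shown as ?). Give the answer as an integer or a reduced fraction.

11/2

1. [ext C2·C3]  r_C3² + 42r_C3 − 1045/4 = 0  ⇒  r_C3 = 11/2 (r>0 drops 1)
2. [ext C3·C4]  r_C3² + (32/3)r_C3 − 1067/12 = 0  ⇒  r_C3 = 11/2 (r>0 drops 1)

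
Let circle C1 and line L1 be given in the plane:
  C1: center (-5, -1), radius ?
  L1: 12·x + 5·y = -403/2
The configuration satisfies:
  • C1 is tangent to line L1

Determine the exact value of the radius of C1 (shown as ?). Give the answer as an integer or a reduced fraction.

1. [C1‖L1]  r_C1² − 441/4 = 0  ⇒  r_C1 = 21/2 (r>0 drops 1)

21/2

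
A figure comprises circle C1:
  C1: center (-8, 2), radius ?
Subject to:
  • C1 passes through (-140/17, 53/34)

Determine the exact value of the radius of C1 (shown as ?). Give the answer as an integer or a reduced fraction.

1. [C1∋P]  r_C1² − 1/4 = 0  ⇒  r_C1 = 1/2 (r>0 drops 1)

1/2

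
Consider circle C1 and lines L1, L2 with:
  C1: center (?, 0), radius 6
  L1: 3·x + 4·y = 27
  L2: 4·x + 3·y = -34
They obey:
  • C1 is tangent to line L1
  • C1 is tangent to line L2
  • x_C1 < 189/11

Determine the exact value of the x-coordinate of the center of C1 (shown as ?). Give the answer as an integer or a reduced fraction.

1. [C1‖L1]  x_C1² − 18x_C1 − 19 = 0  ⇒  x_C1 = -1 or 19
2. [C1‖L2]  x_C1² + 17x_C1 + 16 = 0  ⇒  x_C1 = -16 or -1

-1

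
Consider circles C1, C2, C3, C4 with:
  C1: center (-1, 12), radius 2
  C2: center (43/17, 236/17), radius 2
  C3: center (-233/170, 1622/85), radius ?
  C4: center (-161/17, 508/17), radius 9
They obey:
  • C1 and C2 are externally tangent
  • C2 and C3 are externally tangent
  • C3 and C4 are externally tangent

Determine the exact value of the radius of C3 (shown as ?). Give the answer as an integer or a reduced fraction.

9/2

1. [ext C2·C3]  r_C3² + 4r_C3 − 153/4 = 0  ⇒  r_C3 = 9/2 (r>0 drops 1)
2. [ext C3·C4]  r_C3² + 18r_C3 − 405/4 = 0  ⇒  r_C3 = 9/2 (r>0 drops 1)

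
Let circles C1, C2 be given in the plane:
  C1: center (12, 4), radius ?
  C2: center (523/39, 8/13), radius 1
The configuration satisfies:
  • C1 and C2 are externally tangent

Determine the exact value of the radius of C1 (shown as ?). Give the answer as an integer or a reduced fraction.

1. [ext C1·C2]  r_C1² + 2r_C1 − 112/9 = 0  ⇒  r_C1 = 8/3 (r>0 drops 1)

8/3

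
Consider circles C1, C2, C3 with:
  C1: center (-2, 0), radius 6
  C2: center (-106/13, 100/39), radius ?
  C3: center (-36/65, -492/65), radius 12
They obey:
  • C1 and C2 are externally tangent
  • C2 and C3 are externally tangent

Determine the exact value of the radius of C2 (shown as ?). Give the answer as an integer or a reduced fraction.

2/3

1. [ext C1·C2]  r_C2² + 12r_C2 − 76/9 = 0  ⇒  r_C2 = 2/3 (r>0 drops 1)
2. [ext C2·C3]  r_C2² + 24r_C2 − 148/9 = 0  ⇒  r_C2 = 2/3 (r>0 drops 1)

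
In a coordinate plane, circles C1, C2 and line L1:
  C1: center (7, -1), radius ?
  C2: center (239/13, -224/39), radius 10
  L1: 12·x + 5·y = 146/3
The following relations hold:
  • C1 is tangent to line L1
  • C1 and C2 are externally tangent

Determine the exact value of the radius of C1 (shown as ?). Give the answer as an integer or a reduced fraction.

7/3

1. [C1‖L1]  r_C1² − 49/9 = 0  ⇒  r_C1 = 7/3 (r>0 drops 1)
2. [ext C1·C2]  r_C1² + 20r_C1 − 469/9 = 0  ⇒  r_C1 = 7/3 (r>0 drops 1)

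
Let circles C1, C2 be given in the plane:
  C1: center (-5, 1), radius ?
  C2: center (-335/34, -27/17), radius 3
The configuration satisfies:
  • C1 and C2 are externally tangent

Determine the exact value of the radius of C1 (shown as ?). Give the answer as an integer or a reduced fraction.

5/2

1. [ext C1·C2]  r_C1² + 6r_C1 − 85/4 = 0  ⇒  r_C1 = 5/2 (r>0 drops 1)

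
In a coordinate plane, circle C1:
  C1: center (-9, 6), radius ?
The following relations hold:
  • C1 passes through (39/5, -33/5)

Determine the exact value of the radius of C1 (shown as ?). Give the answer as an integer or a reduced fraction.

21

1. [C1∋P]  r_C1² − 441 = 0  ⇒  r_C1 = 21 (r>0 drops 1)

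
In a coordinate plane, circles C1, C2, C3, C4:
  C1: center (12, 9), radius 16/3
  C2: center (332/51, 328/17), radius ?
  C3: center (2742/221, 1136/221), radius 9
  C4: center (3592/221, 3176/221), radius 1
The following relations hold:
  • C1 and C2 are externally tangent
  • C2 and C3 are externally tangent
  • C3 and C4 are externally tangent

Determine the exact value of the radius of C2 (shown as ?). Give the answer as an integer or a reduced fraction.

1. [ext C1·C2]  r_C2² + (32/3)r_C2 − 323/3 = 0  ⇒  r_C2 = 19/3 (r>0 drops 1)
2. [ext C2·C3]  r_C2² + 18r_C2 − 1387/9 = 0  ⇒  r_C2 = 19/3 (r>0 drops 1)

19/3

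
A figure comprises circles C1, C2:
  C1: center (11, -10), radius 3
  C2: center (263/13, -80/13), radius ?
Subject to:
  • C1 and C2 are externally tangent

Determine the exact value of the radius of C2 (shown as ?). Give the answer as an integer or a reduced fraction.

1. [ext C1·C2]  r_C2² + 6r_C2 − 91 = 0  ⇒  r_C2 = 7 (r>0 drops 1)

7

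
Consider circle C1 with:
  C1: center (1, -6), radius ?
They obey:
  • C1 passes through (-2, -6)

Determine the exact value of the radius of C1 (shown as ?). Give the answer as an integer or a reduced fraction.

1. [C1∋P]  r_C1² − 9 = 0  ⇒  r_C1 = 3 (r>0 drops 1)

3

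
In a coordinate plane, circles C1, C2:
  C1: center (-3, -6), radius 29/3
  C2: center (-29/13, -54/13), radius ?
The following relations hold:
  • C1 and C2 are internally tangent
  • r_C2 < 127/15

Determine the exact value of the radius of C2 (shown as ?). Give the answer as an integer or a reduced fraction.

1. [int C1,C2]  r_C2² − (58/3)r_C2 + 805/9 = 0  ⇒  r_C2 = 23/3 or 35/3
2. given r_C2 < 127/15: keep 23/3

23/3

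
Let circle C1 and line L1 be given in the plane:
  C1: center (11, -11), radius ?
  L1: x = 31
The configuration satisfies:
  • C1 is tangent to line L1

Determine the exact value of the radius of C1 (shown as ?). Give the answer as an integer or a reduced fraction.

20

1. [C1‖L1]  r_C1² − 400 = 0  ⇒  r_C1 = 20 (r>0 drops 1)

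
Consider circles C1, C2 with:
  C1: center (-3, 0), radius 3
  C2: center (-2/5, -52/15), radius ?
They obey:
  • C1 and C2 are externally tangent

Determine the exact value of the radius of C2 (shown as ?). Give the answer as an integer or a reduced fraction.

4/3

1. [ext C1·C2]  r_C2² + 6r_C2 − 88/9 = 0  ⇒  r_C2 = 4/3 (r>0 drops 1)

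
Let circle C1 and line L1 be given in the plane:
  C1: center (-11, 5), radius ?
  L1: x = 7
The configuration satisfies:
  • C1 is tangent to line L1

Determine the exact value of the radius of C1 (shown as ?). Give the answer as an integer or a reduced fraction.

1. [C1‖L1]  r_C1² − 324 = 0  ⇒  r_C1 = 18 (r>0 drops 1)

18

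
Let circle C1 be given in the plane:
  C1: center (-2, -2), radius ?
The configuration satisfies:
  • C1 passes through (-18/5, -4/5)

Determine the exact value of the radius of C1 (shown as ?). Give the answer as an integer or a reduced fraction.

2

1. [C1∋P]  r_C1² − 4 = 0  ⇒  r_C1 = 2 (r>0 drops 1)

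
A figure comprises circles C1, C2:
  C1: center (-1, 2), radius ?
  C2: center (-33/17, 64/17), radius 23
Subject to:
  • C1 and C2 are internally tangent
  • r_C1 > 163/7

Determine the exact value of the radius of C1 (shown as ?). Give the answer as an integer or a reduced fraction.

1. [int C1,C2]  r_C1² − 46r_C1 + 525 = 0  ⇒  r_C1 = 21 or 25
2. given r_C1 > 163/7: keep 25

25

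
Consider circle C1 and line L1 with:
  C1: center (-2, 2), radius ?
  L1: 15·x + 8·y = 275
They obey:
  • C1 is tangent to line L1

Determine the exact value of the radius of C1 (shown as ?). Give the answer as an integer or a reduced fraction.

17

1. [C1‖L1]  r_C1² − 289 = 0  ⇒  r_C1 = 17 (r>0 drops 1)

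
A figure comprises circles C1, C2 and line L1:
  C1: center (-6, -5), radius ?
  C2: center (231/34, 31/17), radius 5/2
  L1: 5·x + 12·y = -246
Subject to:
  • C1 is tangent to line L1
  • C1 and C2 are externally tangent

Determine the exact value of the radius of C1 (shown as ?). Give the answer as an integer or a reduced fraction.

12

1. [C1‖L1]  r_C1² − 144 = 0  ⇒  r_C1 = 12 (r>0 drops 1)
2. [ext C1·C2]  r_C1² + 5r_C1 − 204 = 0  ⇒  r_C1 = 12 (r>0 drops 1)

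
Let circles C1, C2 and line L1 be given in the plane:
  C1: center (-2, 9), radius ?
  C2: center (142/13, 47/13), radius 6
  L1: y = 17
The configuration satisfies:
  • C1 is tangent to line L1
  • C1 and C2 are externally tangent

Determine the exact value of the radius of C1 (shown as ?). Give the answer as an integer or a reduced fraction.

8

1. [C1‖L1]  r_C1² − 64 = 0  ⇒  r_C1 = 8 (r>0 drops 1)
2. [ext C1·C2]  r_C1² + 12r_C1 − 160 = 0  ⇒  r_C1 = 8 (r>0 drops 1)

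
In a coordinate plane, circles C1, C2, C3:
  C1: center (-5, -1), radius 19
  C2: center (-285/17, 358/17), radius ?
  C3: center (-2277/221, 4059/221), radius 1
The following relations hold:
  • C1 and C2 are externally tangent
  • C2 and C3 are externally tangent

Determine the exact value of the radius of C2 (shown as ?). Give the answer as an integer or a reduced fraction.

1. [ext C1·C2]  r_C2² + 38r_C2 − 264 = 0  ⇒  r_C2 = 6 (r>0 drops 1)
2. [ext C2·C3]  r_C2² + 2r_C2 − 48 = 0  ⇒  r_C2 = 6 (r>0 drops 1)

6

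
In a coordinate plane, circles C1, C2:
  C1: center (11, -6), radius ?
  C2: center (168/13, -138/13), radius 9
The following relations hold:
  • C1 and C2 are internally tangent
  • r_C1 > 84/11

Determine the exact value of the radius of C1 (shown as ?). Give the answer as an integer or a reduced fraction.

1. [int C1,C2]  r_C1² − 18r_C1 + 56 = 0  ⇒  r_C1 = 4 or 14
2. given r_C1 > 84/11: keep 14

14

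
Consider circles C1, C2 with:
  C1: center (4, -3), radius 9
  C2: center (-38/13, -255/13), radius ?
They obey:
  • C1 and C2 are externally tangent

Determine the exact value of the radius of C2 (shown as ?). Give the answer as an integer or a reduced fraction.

9

1. [ext C1·C2]  r_C2² + 18r_C2 − 243 = 0  ⇒  r_C2 = 9 (r>0 drops 1)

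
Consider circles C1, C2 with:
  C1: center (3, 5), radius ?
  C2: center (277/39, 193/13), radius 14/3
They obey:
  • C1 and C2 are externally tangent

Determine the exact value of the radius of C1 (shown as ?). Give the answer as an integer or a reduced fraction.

6

1. [ext C1·C2]  r_C1² + (28/3)r_C1 − 92 = 0  ⇒  r_C1 = 6 (r>0 drops 1)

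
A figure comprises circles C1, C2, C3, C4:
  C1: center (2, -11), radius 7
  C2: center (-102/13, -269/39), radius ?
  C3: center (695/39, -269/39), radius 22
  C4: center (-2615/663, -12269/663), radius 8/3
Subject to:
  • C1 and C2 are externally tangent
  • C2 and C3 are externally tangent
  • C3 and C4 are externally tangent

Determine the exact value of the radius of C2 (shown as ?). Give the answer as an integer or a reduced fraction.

1. [ext C1·C2]  r_C2² + 14r_C2 − 583/9 = 0  ⇒  r_C2 = 11/3 (r>0 drops 1)
2. [ext C2·C3]  r_C2² + 44r_C2 − 1573/9 = 0  ⇒  r_C2 = 11/3 (r>0 drops 1)

11/3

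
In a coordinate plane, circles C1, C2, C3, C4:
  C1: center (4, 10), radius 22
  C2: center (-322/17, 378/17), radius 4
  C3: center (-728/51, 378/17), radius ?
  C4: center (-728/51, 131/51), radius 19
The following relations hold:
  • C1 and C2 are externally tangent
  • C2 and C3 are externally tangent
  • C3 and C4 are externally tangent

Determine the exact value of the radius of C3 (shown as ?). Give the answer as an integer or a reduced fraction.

1. [ext C2·C3]  r_C3² + 8r_C3 − 52/9 = 0  ⇒  r_C3 = 2/3 (r>0 drops 1)
2. [ext C3·C4]  r_C3² + 38r_C3 − 232/9 = 0  ⇒  r_C3 = 2/3 (r>0 drops 1)

2/3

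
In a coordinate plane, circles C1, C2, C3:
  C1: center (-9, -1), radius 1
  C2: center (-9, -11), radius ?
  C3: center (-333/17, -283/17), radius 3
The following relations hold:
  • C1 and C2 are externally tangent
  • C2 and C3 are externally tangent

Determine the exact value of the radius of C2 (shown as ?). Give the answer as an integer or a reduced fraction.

1. [ext C1·C2]  r_C2² + 2r_C2 − 99 = 0  ⇒  r_C2 = 9 (r>0 drops 1)
2. [ext C2·C3]  r_C2² + 6r_C2 − 135 = 0  ⇒  r_C2 = 9 (r>0 drops 1)

9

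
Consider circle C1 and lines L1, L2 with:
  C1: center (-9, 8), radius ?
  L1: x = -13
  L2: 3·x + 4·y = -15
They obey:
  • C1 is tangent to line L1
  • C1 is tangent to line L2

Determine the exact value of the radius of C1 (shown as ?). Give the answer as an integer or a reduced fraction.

1. [C1‖L1]  r_C1² − 16 = 0  ⇒  r_C1 = 4 (r>0 drops 1)
2. [C1‖L2]  r_C1² − 16 = 0  ⇒  r_C1 = 4 (r>0 drops 1)

4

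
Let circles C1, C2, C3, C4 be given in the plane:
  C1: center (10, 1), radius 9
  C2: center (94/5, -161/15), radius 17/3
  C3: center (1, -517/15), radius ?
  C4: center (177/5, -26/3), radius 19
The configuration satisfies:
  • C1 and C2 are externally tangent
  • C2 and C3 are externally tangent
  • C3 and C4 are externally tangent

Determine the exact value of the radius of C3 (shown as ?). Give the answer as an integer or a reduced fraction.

1. [ext C2·C3]  r_C3² + (34/3)r_C3 − 848 = 0  ⇒  r_C3 = 24 (r>0 drops 1)
2. [ext C3·C4]  r_C3² + 38r_C3 − 1488 = 0  ⇒  r_C3 = 24 (r>0 drops 1)

24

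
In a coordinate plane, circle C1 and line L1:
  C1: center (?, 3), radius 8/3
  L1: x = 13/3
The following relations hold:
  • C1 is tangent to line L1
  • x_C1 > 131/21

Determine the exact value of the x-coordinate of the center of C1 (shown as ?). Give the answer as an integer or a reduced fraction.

7

1. [C1‖L1]  x_C1² − (26/3)x_C1 + 35/3 = 0  ⇒  x_C1 = 5/3 or 7
2. given x_C1 > 131/21: keep 7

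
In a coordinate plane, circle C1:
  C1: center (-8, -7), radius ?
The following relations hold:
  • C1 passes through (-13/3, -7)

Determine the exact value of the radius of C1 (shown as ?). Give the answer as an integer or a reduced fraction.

11/3

1. [C1∋P]  r_C1² − 121/9 = 0  ⇒  r_C1 = 11/3 (r>0 drops 1)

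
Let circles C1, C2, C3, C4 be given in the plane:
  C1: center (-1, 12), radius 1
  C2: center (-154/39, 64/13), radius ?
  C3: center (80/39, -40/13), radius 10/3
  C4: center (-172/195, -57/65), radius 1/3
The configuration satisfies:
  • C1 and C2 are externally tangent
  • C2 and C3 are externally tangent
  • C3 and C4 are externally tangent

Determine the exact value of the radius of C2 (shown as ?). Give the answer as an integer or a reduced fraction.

20/3

1. [ext C1·C2]  r_C2² + 2r_C2 − 520/9 = 0  ⇒  r_C2 = 20/3 (r>0 drops 1)
2. [ext C2·C3]  r_C2² + (20/3)r_C2 − 800/9 = 0  ⇒  r_C2 = 20/3 (r>0 drops 1)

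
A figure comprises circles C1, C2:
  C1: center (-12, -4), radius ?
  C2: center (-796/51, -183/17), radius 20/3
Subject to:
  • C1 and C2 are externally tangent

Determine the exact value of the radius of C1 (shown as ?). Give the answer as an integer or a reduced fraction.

1

1. [ext C1·C2]  r_C1² + (40/3)r_C1 − 43/3 = 0  ⇒  r_C1 = 1 (r>0 drops 1)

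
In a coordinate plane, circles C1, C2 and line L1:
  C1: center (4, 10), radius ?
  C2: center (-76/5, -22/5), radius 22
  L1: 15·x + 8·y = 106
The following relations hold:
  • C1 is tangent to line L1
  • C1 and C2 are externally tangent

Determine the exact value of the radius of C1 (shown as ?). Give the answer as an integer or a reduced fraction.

1. [C1‖L1]  r_C1² − 4 = 0  ⇒  r_C1 = 2 (r>0 drops 1)
2. [ext C1·C2]  r_C1² + 44r_C1 − 92 = 0  ⇒  r_C1 = 2 (r>0 drops 1)

2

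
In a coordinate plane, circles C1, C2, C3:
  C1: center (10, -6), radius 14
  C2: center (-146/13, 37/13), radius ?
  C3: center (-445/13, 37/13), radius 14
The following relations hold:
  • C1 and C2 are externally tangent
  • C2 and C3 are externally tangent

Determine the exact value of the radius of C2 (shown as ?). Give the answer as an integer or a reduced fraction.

9

1. [ext C1·C2]  r_C2² + 28r_C2 − 333 = 0  ⇒  r_C2 = 9 (r>0 drops 1)
2. [ext C2·C3]  r_C2² + 28r_C2 − 333 = 0  ⇒  r_C2 = 9 (r>0 drops 1)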